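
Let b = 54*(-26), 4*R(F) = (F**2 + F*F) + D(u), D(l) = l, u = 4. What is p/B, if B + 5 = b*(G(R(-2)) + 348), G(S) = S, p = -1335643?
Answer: 1335643/492809 ≈ 2.7103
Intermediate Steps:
R(F) = 1 + F**2/2 (R(F) = ((F**2 + F*F) + 4)/4 = ((F**2 + F**2) + 4)/4 = (2*F**2 + 4)/4 = (4 + 2*F**2)/4 = 1 + F**2/2)
b = -1404
B = -492809 (B = -5 - 1404*((1 + (1/2)*(-2)**2) + 348) = -5 - 1404*((1 + (1/2)*4) + 348) = -5 - 1404*((1 + 2) + 348) = -5 - 1404*(3 + 348) = -5 - 1404*351 = -5 - 492804 = -492809)
p/B = -1335643/(-492809) = -1335643*(-1/492809) = 1335643/492809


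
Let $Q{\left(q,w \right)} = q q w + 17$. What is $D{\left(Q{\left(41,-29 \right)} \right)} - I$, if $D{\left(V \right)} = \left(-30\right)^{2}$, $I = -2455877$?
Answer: $2456777$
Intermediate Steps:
$Q{\left(q,w \right)} = 17 + w q^{2}$ ($Q{\left(q,w \right)} = q^{2} w + 17 = w q^{2} + 17 = 17 + w q^{2}$)
$D{\left(V \right)} = 900$
$D{\left(Q{\left(41,-29 \right)} \right)} - I = 900 - -2455877 = 900 + 2455877 = 2456777$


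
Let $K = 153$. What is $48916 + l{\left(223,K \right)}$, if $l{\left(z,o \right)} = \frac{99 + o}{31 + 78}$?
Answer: $\frac{5332096}{109} \approx 48918.0$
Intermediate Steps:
$l{\left(z,o \right)} = \frac{99}{109} + \frac{o}{109}$ ($l{\left(z,o \right)} = \frac{99 + o}{109} = \left(99 + o\right) \frac{1}{109} = \frac{99}{109} + \frac{o}{109}$)
$48916 + l{\left(223,K \right)} = 48916 + \left(\frac{99}{109} + \frac{1}{109} \cdot 153\right) = 48916 + \left(\frac{99}{109} + \frac{153}{109}\right) = 48916 + \frac{252}{109} = \frac{5332096}{109}$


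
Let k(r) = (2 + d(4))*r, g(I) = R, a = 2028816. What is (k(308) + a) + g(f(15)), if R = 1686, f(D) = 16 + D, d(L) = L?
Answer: 2032350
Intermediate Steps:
g(I) = 1686
k(r) = 6*r (k(r) = (2 + 4)*r = 6*r)
(k(308) + a) + g(f(15)) = (6*308 + 2028816) + 1686 = (1848 + 2028816) + 1686 = 2030664 + 1686 = 2032350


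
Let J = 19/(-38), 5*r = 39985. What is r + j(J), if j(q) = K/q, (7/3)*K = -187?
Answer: 57101/7 ≈ 8157.3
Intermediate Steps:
r = 7997 (r = (⅕)*39985 = 7997)
K = -561/7 (K = (3/7)*(-187) = -561/7 ≈ -80.143)
J = -½ (J = 19*(-1/38) = -½ ≈ -0.50000)
j(q) = -561/(7*q)
r + j(J) = 7997 - 561/(7*(-½)) = 7997 - 561/7*(-2) = 7997 + 1122/7 = 57101/7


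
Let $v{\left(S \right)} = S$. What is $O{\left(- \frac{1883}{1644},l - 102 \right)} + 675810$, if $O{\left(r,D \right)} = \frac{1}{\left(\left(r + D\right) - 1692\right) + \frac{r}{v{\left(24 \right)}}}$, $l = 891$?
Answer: $\frac{24110091418374}{35675843} \approx 6.7581 \cdot 10^{5}$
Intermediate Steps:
$O{\left(r,D \right)} = \frac{1}{-1692 + D + \frac{25 r}{24}}$ ($O{\left(r,D \right)} = \frac{1}{\left(\left(r + D\right) - 1692\right) + \frac{r}{24}} = \frac{1}{\left(\left(D + r\right) - 1692\right) + r \frac{1}{24}} = \frac{1}{\left(-1692 + D + r\right) + \frac{r}{24}} = \frac{1}{-1692 + D + \frac{25 r}{24}}$)
$O{\left(- \frac{1883}{1644},l - 102 \right)} + 675810 = \frac{24}{-40608 + 24 \left(891 - 102\right) + 25 \left(- \frac{1883}{1644}\right)} + 675810 = \frac{24}{-40608 + 24 \cdot 789 + 25 \left(\left(-1883\right) \frac{1}{1644}\right)} + 675810 = \frac{24}{-40608 + 18936 + 25 \left(- \frac{1883}{1644}\right)} + 675810 = \frac{24}{-40608 + 18936 - \frac{47075}{1644}} + 675810 = \frac{24}{- \frac{35675843}{1644}} + 675810 = 24 \left(- \frac{1644}{35675843}\right) + 675810 = - \frac{39456}{35675843} + 675810 = \frac{24110091418374}{35675843}$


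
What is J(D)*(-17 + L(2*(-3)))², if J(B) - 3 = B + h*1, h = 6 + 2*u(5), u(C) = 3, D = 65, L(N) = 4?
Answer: 13520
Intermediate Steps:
h = 12 (h = 6 + 2*3 = 6 + 6 = 12)
J(B) = 15 + B (J(B) = 3 + (B + 12*1) = 3 + (B + 12) = 3 + (12 + B) = 15 + B)
J(D)*(-17 + L(2*(-3)))² = (15 + 65)*(-17 + 4)² = 80*(-13)² = 80*169 = 13520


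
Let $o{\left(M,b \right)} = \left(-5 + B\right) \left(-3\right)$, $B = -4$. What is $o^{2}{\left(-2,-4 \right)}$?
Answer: $729$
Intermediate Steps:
$o{\left(M,b \right)} = 27$ ($o{\left(M,b \right)} = \left(-5 - 4\right) \left(-3\right) = \left(-9\right) \left(-3\right) = 27$)
$o^{2}{\left(-2,-4 \right)} = 27^{2} = 729$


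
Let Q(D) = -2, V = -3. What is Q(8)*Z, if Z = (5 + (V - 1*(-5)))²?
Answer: -98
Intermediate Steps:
Z = 49 (Z = (5 + (-3 - 1*(-5)))² = (5 + (-3 + 5))² = (5 + 2)² = 7² = 49)
Q(8)*Z = -2*49 = -98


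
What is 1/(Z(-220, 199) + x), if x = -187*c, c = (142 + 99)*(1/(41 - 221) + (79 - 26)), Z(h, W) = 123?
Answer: -180/429871973 ≈ -4.1873e-7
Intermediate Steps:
c = 2298899/180 (c = 241*(1/(-180) + 53) = 241*(-1/180 + 53) = 241*(9539/180) = 2298899/180 ≈ 12772.)
x = -429894113/180 (x = -187*2298899/180 = -429894113/180 ≈ -2.3883e+6)
1/(Z(-220, 199) + x) = 1/(123 - 429894113/180) = 1/(-429871973/180) = -180/429871973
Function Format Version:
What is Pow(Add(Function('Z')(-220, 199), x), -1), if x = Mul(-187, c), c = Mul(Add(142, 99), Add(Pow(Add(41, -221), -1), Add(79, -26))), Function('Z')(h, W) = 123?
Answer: Rational(-180, 429871973) ≈ -4.1873e-7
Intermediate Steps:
c = Rational(2298899, 180) (c = Mul(241, Add(Pow(-180, -1), 53)) = Mul(241, Add(Rational(-1, 180), 53)) = Mul(241, Rational(9539, 180)) = Rational(2298899, 180) ≈ 12772.)
x = Rational(-429894113, 180) (x = Mul(-187, Rational(2298899, 180)) = Rational(-429894113, 180) ≈ -2.3883e+6)
Pow(Add(Function('Z')(-220, 199), x), -1) = Pow(Add(123, Rational(-429894113, 180)), -1) = Pow(Rational(-429871973, 180), -1) = Rational(-180, 429871973)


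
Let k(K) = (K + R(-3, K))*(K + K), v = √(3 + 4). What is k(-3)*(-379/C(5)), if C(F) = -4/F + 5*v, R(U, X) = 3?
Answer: 0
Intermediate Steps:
v = √7 ≈ 2.6458
C(F) = -4/F + 5*√7
k(K) = 2*K*(3 + K) (k(K) = (K + 3)*(K + K) = (3 + K)*(2*K) = 2*K*(3 + K))
k(-3)*(-379/C(5)) = (2*(-3)*(3 - 3))*(-379/(-4/5 + 5*√7)) = (2*(-3)*0)*(-379/(-4*⅕ + 5*√7)) = 0*(-379/(-⅘ + 5*√7)) = 0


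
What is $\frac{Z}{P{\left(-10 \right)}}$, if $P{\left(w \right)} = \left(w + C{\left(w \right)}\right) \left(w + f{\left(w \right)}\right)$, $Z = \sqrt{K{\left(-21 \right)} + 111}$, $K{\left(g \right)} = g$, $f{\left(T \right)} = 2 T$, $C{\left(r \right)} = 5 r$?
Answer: $\frac{\sqrt{10}}{600} \approx 0.0052705$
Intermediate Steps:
$Z = 3 \sqrt{10}$ ($Z = \sqrt{-21 + 111} = \sqrt{90} = 3 \sqrt{10} \approx 9.4868$)
$P{\left(w \right)} = 18 w^{2}$ ($P{\left(w \right)} = \left(w + 5 w\right) \left(w + 2 w\right) = 6 w 3 w = 18 w^{2}$)
$\frac{Z}{P{\left(-10 \right)}} = \frac{3 \sqrt{10}}{18 \left(-10\right)^{2}} = \frac{3 \sqrt{10}}{18 \cdot 100} = \frac{3 \sqrt{10}}{1800} = 3 \sqrt{10} \cdot \frac{1}{1800} = \frac{\sqrt{10}}{600}$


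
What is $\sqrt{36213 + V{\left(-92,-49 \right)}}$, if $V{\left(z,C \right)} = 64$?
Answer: $\sqrt{36277} \approx 190.47$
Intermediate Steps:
$\sqrt{36213 + V{\left(-92,-49 \right)}} = \sqrt{36213 + 64} = \sqrt{36277}$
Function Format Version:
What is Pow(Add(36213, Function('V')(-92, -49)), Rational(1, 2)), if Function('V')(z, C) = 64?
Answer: Pow(36277, Rational(1, 2)) ≈ 190.47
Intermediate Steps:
Pow(Add(36213, Function('V')(-92, -49)), Rational(1, 2)) = Pow(Add(36213, 64), Rational(1, 2)) = Pow(36277, Rational(1, 2))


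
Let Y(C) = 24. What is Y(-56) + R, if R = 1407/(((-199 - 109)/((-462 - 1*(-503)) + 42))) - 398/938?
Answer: -7337819/20636 ≈ -355.58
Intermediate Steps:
R = -7833083/20636 (R = 1407/((-308/((-462 + 503) + 42))) - 398*1/938 = 1407/((-308/(41 + 42))) - 199/469 = 1407/((-308/83)) - 199/469 = 1407/((-308*1/83)) - 199/469 = 1407/(-308/83) - 199/469 = 1407*(-83/308) - 199/469 = -16683/44 - 199/469 = -7833083/20636 ≈ -379.58)
Y(-56) + R = 24 - 7833083/20636 = -7337819/20636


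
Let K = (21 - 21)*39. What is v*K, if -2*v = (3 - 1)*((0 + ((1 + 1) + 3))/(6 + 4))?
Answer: 0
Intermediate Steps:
K = 0 (K = 0*39 = 0)
v = -½ (v = -(3 - 1)*(0 + ((1 + 1) + 3))/(6 + 4)/2 = -(0 + (2 + 3))/10 = -(0 + 5)/10 = -5/10 = -1/2 = -½*1 = -½ ≈ -0.50000)
v*K = -½*0 = 0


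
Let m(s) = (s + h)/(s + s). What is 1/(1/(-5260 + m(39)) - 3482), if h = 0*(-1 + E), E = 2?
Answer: -10519/36627160 ≈ -0.00028719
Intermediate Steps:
h = 0 (h = 0*(-1 + 2) = 0*1 = 0)
m(s) = 1/2 (m(s) = (s + 0)/(s + s) = s/((2*s)) = s*(1/(2*s)) = 1/2)
1/(1/(-5260 + m(39)) - 3482) = 1/(1/(-5260 + 1/2) - 3482) = 1/(1/(-10519/2) - 3482) = 1/(-2/10519 - 3482) = 1/(-36627160/10519) = -10519/36627160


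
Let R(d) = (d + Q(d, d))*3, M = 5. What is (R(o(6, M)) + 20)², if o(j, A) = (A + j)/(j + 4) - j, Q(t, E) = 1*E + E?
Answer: 58081/100 ≈ 580.81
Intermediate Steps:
Q(t, E) = 2*E (Q(t, E) = E + E = 2*E)
o(j, A) = -j + (A + j)/(4 + j) (o(j, A) = (A + j)/(4 + j) - j = -j + (A + j)/(4 + j))
R(d) = 9*d (R(d) = (d + 2*d)*3 = (3*d)*3 = 9*d)
(R(o(6, M)) + 20)² = (9*((5 - 1*6² - 3*6)/(4 + 6)) + 20)² = (9*((5 - 1*36 - 18)/10) + 20)² = (9*((5 - 36 - 18)/10) + 20)² = (9*((⅒)*(-49)) + 20)² = (9*(-49/10) + 20)² = (-441/10 + 20)² = (-241/10)² = 58081/100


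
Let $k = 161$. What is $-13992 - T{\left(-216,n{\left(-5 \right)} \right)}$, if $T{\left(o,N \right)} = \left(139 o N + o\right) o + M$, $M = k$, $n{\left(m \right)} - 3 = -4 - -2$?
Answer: $-6545993$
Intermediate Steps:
$n{\left(m \right)} = 1$ ($n{\left(m \right)} = 3 - 2 = 1$)
$M = 161$
$T{\left(o,N \right)} = 161 + o \left(o + 139 N o\right)$ ($T{\left(o,N \right)} = \left(139 o N + o\right) o + 161 = \left(139 N o + o\right) o + 161 = \left(o + 139 N o\right) o + 161 = o \left(o + 139 N o\right) + 161 = 161 + o \left(o + 139 N o\right)$)
$-13992 - T{\left(-216,n{\left(-5 \right)} \right)} = -13992 - \left(161 + \left(-216\right)^{2} + 139 \cdot 1 \left(-216\right)^{2}\right) = -13992 - \left(161 + 46656 + 139 \cdot 1 \cdot 46656\right) = -13992 - \left(161 + 46656 + 6485184\right) = -13992 - 6532001 = -6545993$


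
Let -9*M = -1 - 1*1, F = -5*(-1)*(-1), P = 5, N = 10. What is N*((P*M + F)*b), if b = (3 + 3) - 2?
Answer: -1400/9 ≈ -155.56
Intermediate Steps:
b = 4 (b = 6 - 2 = 4)
F = -5 (F = 5*(-1) = -5)
M = 2/9 (M = -(-1 - 1*1)/9 = -(-1 - 1)/9 = -1/9*(-2) = 2/9 ≈ 0.22222)
N*((P*M + F)*b) = 10*((5*(2/9) - 5)*4) = 10*((10/9 - 5)*4) = 10*(-35/9*4) = 10*(-140/9) = -1400/9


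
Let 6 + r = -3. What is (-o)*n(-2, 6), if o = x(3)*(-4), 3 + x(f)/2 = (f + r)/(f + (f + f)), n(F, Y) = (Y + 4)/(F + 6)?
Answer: -220/3 ≈ -73.333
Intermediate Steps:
r = -9 (r = -6 - 3 = -9)
n(F, Y) = (4 + Y)/(6 + F)
x(f) = -6 + 2*(-9 + f)/(3*f) (x(f) = -6 + 2*((f - 9)/(f + (f + f))) = -6 + 2*((-9 + f)/(f + 2*f)) = -6 + 2*((-9 + f)/((3*f))) = -6 + 2*((-9 + f)*(1/(3*f))) = -6 + 2*((-9 + f)/(3*f)) = -6 + 2*(-9 + f)/(3*f))
o = 88/3 (o = (-16/3 - 6/3)*(-4) = (-16/3 - 6*⅓)*(-4) = (-16/3 - 2)*(-4) = -22/3*(-4) = 88/3 ≈ 29.333)
(-o)*n(-2, 6) = (-1*88/3)*((4 + 6)/(6 - 2)) = -88*10/(3*4) = -22*10/3 = -88/3*5/2 = -220/3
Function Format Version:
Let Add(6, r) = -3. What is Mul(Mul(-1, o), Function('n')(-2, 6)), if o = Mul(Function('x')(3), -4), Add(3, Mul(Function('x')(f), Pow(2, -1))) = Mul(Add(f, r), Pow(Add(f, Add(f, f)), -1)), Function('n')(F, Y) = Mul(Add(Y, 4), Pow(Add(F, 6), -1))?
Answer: Rational(-220, 3) ≈ -73.333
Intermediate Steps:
r = -9 (r = Add(-6, -3) = -9)
Function('n')(F, Y) = Mul(Pow(Add(6, F), -1), Add(4, Y)) (Function('n')(F, Y) = Mul(Add(4, Y), Pow(Add(6, F), -1)) = Mul(Pow(Add(6, F), -1), Add(4, Y)))
Function('x')(f) = Add(-6, Mul(Rational(2, 3), Pow(f, -1), Add(-9, f))) (Function('x')(f) = Add(-6, Mul(2, Mul(Add(f, -9), Pow(Add(f, Add(f, f)), -1)))) = Add(-6, Mul(2, Mul(Add(-9, f), Pow(Add(f, Mul(2, f)), -1)))) = Add(-6, Mul(2, Mul(Add(-9, f), Pow(Mul(3, f), -1)))) = Add(-6, Mul(2, Mul(Add(-9, f), Mul(Rational(1, 3), Pow(f, -1))))) = Add(-6, Mul(2, Mul(Rational(1, 3), Pow(f, -1), Add(-9, f)))) = Add(-6, Mul(Rational(2, 3), Pow(f, -1), Add(-9, f))))
o = Rational(88, 3) (o = Mul(Add(Rational(-16, 3), Mul(-6, Pow(3, -1))), -4) = Mul(Add(Rational(-16, 3), Mul(-6, Rational(1, 3))), -4) = Mul(Add(Rational(-16, 3), -2), -4) = Mul(Rational(-22, 3), -4) = Rational(88, 3) ≈ 29.333)
Mul(Mul(-1, o), Function('n')(-2, 6)) = Mul(Mul(-1, Rational(88, 3)), Mul(Pow(Add(6, -2), -1), Add(4, 6))) = Mul(Rational(-88, 3), Mul(Pow(4, -1), 10)) = Mul(Rational(-88, 3), Mul(Rational(1, 4), 10)) = Mul(Rational(-88, 3), Rational(5, 2)) = Rational(-220, 3)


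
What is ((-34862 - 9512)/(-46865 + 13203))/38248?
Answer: 22187/643752088 ≈ 3.4465e-5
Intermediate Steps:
((-34862 - 9512)/(-46865 + 13203))/38248 = -44374/(-33662)*(1/38248) = -44374*(-1/33662)*(1/38248) = (22187/16831)*(1/38248) = 22187/643752088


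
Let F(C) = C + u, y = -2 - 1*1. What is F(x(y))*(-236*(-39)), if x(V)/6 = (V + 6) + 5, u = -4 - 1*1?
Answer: 395772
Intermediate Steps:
u = -5 (u = -4 - 1 = -5)
y = -3 (y = -2 - 1 = -3)
x(V) = 66 + 6*V (x(V) = 6*((V + 6) + 5) = 6*((6 + V) + 5) = 6*(11 + V) = 66 + 6*V)
F(C) = -5 + C (F(C) = C - 5 = -5 + C)
F(x(y))*(-236*(-39)) = (-5 + (66 + 6*(-3)))*(-236*(-39)) = (-5 + (66 - 18))*9204 = (-5 + 48)*9204 = 43*9204 = 395772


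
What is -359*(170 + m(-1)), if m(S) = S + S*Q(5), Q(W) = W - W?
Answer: -60671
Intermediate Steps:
Q(W) = 0
m(S) = S (m(S) = S + S*0 = S + 0 = S)
-359*(170 + m(-1)) = -359*(170 - 1) = -359*169 = -60671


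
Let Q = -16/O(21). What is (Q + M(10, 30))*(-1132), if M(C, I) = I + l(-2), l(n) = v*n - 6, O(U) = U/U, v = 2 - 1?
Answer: -6792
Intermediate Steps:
v = 1
O(U) = 1
l(n) = -6 + n (l(n) = 1*n - 6 = n - 6 = -6 + n)
M(C, I) = -8 + I (M(C, I) = I + (-6 - 2) = I - 8 = -8 + I)
Q = -16 (Q = -16/1 = -16*1 = -16)
(Q + M(10, 30))*(-1132) = (-16 + (-8 + 30))*(-1132) = (-16 + 22)*(-1132) = 6*(-1132) = -6792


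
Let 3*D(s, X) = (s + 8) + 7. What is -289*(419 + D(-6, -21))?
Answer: -121958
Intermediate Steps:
D(s, X) = 5 + s/3 (D(s, X) = ((s + 8) + 7)/3 = ((8 + s) + 7)/3 = (15 + s)/3 = 5 + s/3)
-289*(419 + D(-6, -21)) = -289*(419 + (5 + (⅓)*(-6))) = -289*(419 + (5 - 2)) = -289*(419 + 3) = -289*422 = -121958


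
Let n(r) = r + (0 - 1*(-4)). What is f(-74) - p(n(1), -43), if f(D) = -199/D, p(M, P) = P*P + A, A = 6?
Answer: -137071/74 ≈ -1852.3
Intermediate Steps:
n(r) = 4 + r (n(r) = r + (0 + 4) = r + 4 = 4 + r)
p(M, P) = 6 + P**2 (p(M, P) = P*P + 6 = P**2 + 6 = 6 + P**2)
f(-74) - p(n(1), -43) = -199/(-74) - (6 + (-43)**2) = -199*(-1/74) - (6 + 1849) = 199/74 - 1*1855 = 199/74 - 1855 = -137071/74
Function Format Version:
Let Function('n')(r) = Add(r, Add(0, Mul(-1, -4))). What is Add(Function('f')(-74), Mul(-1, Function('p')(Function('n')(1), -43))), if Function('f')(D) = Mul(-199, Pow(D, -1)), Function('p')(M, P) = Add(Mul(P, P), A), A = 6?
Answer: Rational(-137071, 74) ≈ -1852.3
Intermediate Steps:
Function('n')(r) = Add(4, r) (Function('n')(r) = Add(r, Add(0, 4)) = Add(r, 4) = Add(4, r))
Function('p')(M, P) = Add(6, Pow(P, 2)) (Function('p')(M, P) = Add(Mul(P, P), 6) = Add(Pow(P, 2), 6) = Add(6, Pow(P, 2)))
Add(Function('f')(-74), Mul(-1, Function('p')(Function('n')(1), -43))) = Add(Mul(-199, Pow(-74, -1)), Mul(-1, Add(6, Pow(-43, 2)))) = Add(Mul(-199, Rational(-1, 74)), Mul(-1, Add(6, 1849))) = Add(Rational(199, 74), Mul(-1, 1855)) = Add(Rational(199, 74), -1855) = Rational(-137071, 74)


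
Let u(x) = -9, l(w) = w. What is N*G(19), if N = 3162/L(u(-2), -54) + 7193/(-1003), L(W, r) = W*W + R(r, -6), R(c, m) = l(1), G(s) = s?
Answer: 24525770/41123 ≈ 596.40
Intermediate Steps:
R(c, m) = 1
L(W, r) = 1 + W² (L(W, r) = W*W + 1 = W² + 1 = 1 + W²)
N = 1290830/41123 (N = 3162/(1 + (-9)²) + 7193/(-1003) = 3162/(1 + 81) + 7193*(-1/1003) = 3162/82 - 7193/1003 = 3162*(1/82) - 7193/1003 = 1581/41 - 7193/1003 = 1290830/41123 ≈ 31.389)
N*G(19) = (1290830/41123)*19 = 24525770/41123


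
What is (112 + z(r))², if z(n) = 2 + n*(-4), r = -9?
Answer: 22500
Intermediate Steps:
z(n) = 2 - 4*n
(112 + z(r))² = (112 + (2 - 4*(-9)))² = (112 + (2 + 36))² = (112 + 38)² = 150² = 22500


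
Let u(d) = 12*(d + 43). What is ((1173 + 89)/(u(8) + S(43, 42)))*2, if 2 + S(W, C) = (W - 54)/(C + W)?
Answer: 214540/51839 ≈ 4.1386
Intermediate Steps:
S(W, C) = -2 + (-54 + W)/(C + W) (S(W, C) = -2 + (W - 54)/(C + W) = -2 + (-54 + W)/(C + W))
u(d) = 516 + 12*d (u(d) = 12*(43 + d) = 516 + 12*d)
((1173 + 89)/(u(8) + S(43, 42)))*2 = ((1173 + 89)/((516 + 12*8) + (-54 - 1*43 - 2*42)/(42 + 43)))*2 = (1262/((516 + 96) + (-54 - 43 - 84)/85))*2 = (1262/(612 + (1/85)*(-181)))*2 = (1262/(612 - 181/85))*2 = (1262/(51839/85))*2 = (1262*(85/51839))*2 = (107270/51839)*2 = 214540/51839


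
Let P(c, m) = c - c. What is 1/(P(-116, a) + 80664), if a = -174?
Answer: 1/80664 ≈ 1.2397e-5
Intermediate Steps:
P(c, m) = 0
1/(P(-116, a) + 80664) = 1/(0 + 80664) = 1/80664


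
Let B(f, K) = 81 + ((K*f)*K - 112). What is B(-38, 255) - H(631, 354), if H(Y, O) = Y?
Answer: -2471612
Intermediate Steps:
B(f, K) = -31 + f*K**2 (B(f, K) = 81 + (f*K**2 - 112) = 81 + (-112 + f*K**2) = -31 + f*K**2)
B(-38, 255) - H(631, 354) = (-31 - 38*255**2) - 1*631 = (-31 - 38*65025) - 631 = (-31 - 2470950) - 631 = -2470981 - 631 = -2471612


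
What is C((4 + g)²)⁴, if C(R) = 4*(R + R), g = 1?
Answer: 1600000000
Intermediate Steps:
C(R) = 8*R (C(R) = 4*(2*R) = 8*R)
C((4 + g)²)⁴ = (8*(4 + 1)²)⁴ = (8*5²)⁴ = (8*25)⁴ = 200⁴ = 1600000000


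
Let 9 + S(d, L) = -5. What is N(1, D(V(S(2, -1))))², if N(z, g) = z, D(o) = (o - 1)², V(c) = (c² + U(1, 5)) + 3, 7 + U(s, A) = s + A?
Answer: 1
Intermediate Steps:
S(d, L) = -14 (S(d, L) = -9 - 5 = -14)
U(s, A) = -7 + A + s (U(s, A) = -7 + (s + A) = -7 + (A + s) = -7 + A + s)
V(c) = 2 + c² (V(c) = (c² + (-7 + 5 + 1)) + 3 = (c² - 1) + 3 = (-1 + c²) + 3 = 2 + c²)
D(o) = (-1 + o)²
N(1, D(V(S(2, -1))))² = 1² = 1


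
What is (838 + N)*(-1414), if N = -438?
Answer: -565600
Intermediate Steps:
(838 + N)*(-1414) = (838 - 438)*(-1414) = 400*(-1414) = -565600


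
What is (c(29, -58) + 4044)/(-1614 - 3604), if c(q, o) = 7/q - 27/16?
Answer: -1875745/2421152 ≈ -0.77473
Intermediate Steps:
c(q, o) = -27/16 + 7/q (c(q, o) = 7/q - 27*1/16 = 7/q - 27/16 = -27/16 + 7/q)
(c(29, -58) + 4044)/(-1614 - 3604) = ((-27/16 + 7/29) + 4044)/(-1614 - 3604) = ((-27/16 + 7*(1/29)) + 4044)/(-5218) = ((-27/16 + 7/29) + 4044)*(-1/5218) = (-671/464 + 4044)*(-1/5218) = (1875745/464)*(-1/5218) = -1875745/2421152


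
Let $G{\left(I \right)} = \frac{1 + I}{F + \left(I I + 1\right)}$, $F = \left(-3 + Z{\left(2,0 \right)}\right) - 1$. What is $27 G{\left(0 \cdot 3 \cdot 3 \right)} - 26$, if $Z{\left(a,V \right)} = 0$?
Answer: $-35$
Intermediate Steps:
$F = -4$ ($F = \left(-3 + 0\right) - 1 = -3 - 1 = -4$)
$G{\left(I \right)} = \frac{1 + I}{-3 + I^{2}}$ ($G{\left(I \right)} = \frac{1 + I}{-4 + \left(I I + 1\right)} = \frac{1 + I}{-4 + \left(I^{2} + 1\right)} = \frac{1 + I}{-4 + \left(1 + I^{2}\right)} = \frac{1 + I}{-3 + I^{2}}$)
$27 G{\left(0 \cdot 3 \cdot 3 \right)} - 26 = 27 \frac{1 + 0 \cdot 3 \cdot 3}{-3 + \left(0 \cdot 3 \cdot 3\right)^{2}} - 26 = 27 \frac{1 + 0 \cdot 3}{-3 + \left(0 \cdot 3\right)^{2}} - 26 = 27 \frac{1 + 0}{-3 + 0^{2}} - 26 = 27 \frac{1}{-3 + 0} \cdot 1 - 26 = 27 \frac{1}{-3} \cdot 1 - 26 = 27 \left(\left(- \frac{1}{3}\right) 1\right) - 26 = 27 \left(- \frac{1}{3}\right) - 26 = -9 - 26 = -35$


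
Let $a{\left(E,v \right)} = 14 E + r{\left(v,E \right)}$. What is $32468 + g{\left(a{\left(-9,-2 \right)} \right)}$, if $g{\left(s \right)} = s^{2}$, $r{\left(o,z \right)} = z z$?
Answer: $34493$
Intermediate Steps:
$r{\left(o,z \right)} = z^{2}$
$a{\left(E,v \right)} = E^{2} + 14 E$ ($a{\left(E,v \right)} = 14 E + E^{2} = E^{2} + 14 E$)
$32468 + g{\left(a{\left(-9,-2 \right)} \right)} = 32468 + \left(- 9 \left(14 - 9\right)\right)^{2} = 32468 + \left(\left(-9\right) 5\right)^{2} = 32468 + \left(-45\right)^{2} = 32468 + 2025 = 34493$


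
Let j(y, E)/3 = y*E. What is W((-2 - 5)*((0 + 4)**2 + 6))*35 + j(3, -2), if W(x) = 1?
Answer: 17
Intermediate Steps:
j(y, E) = 3*E*y (j(y, E) = 3*(y*E) = 3*(E*y) = 3*E*y)
W((-2 - 5)*((0 + 4)**2 + 6))*35 + j(3, -2) = 1*35 + 3*(-2)*3 = 35 - 18 = 17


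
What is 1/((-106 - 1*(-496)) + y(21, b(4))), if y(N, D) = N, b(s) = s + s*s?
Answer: 1/411 ≈ 0.0024331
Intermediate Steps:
b(s) = s + s²
1/((-106 - 1*(-496)) + y(21, b(4))) = 1/((-106 - 1*(-496)) + 21) = 1/((-106 + 496) + 21) = 1/(390 + 21) = 1/411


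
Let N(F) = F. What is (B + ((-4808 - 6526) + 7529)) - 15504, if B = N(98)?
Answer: -19211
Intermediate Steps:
B = 98
(B + ((-4808 - 6526) + 7529)) - 15504 = (98 + ((-4808 - 6526) + 7529)) - 15504 = (98 + (-11334 + 7529)) - 15504 = (98 - 3805) - 15504 = -3707 - 15504 = -19211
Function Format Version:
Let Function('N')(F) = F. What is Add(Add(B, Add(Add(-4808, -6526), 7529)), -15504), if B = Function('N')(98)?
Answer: -19211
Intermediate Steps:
B = 98
Add(Add(B, Add(Add(-4808, -6526), 7529)), -15504) = Add(Add(98, Add(Add(-4808, -6526), 7529)), -15504) = Add(Add(98, Add(-11334, 7529)), -15504) = Add(Add(98, -3805), -15504) = Add(-3707, -15504) = -19211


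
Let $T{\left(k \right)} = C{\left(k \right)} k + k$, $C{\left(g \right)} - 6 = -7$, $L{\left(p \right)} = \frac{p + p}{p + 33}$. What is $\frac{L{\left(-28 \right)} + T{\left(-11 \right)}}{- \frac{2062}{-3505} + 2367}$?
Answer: $- \frac{39256}{8298397} \approx -0.0047306$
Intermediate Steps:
$L{\left(p \right)} = \frac{2 p}{33 + p}$
$C{\left(g \right)} = -1$ ($C{\left(g \right)} = 6 - 7 = -1$)
$T{\left(k \right)} = 0$ ($T{\left(k \right)} = - k + k = 0$)
$\frac{L{\left(-28 \right)} + T{\left(-11 \right)}}{- \frac{2062}{-3505} + 2367} = \frac{2 \left(-28\right) \frac{1}{33 - 28} + 0}{- \frac{2062}{-3505} + 2367} = \frac{2 \left(-28\right) \frac{1}{5} + 0}{\left(-2062\right) \left(- \frac{1}{3505}\right) + 2367} = \frac{2 \left(-28\right) \frac{1}{5} + 0}{\frac{2062}{3505} + 2367} = \frac{- \frac{56}{5} + 0}{\frac{8298397}{3505}} = \left(- \frac{56}{5}\right) \frac{3505}{8298397} = - \frac{39256}{8298397}$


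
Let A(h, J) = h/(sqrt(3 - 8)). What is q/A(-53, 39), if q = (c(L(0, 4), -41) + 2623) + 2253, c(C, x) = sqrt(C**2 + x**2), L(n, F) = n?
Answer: -4917*I*sqrt(5)/53 ≈ -207.45*I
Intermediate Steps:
A(h, J) = -I*h*sqrt(5)/5 (A(h, J) = h/(sqrt(-5)) = h/((I*sqrt(5))) = h*(-I*sqrt(5)/5) = -I*h*sqrt(5)/5)
q = 4917 (q = (sqrt(0**2 + (-41)**2) + 2623) + 2253 = (sqrt(0 + 1681) + 2623) + 2253 = (sqrt(1681) + 2623) + 2253 = (41 + 2623) + 2253 = 2664 + 2253 = 4917)
q/A(-53, 39) = 4917/((-1/5*I*(-53)*sqrt(5))) = 4917/((53*I*sqrt(5)/5)) = 4917*(-I*sqrt(5)/53) = -4917*I*sqrt(5)/53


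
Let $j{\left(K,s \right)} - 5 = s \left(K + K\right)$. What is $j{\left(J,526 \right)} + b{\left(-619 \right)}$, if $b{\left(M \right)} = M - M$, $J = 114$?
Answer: $119933$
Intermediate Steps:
$j{\left(K,s \right)} = 5 + 2 K s$ ($j{\left(K,s \right)} = 5 + s \left(K + K\right) = 5 + s 2 K = 5 + 2 K s$)
$b{\left(M \right)} = 0$
$j{\left(J,526 \right)} + b{\left(-619 \right)} = \left(5 + 2 \cdot 114 \cdot 526\right) + 0 = \left(5 + 119928\right) + 0 = 119933 + 0 = 119933$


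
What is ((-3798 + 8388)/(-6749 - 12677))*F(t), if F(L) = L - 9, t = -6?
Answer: 34425/9713 ≈ 3.5442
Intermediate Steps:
F(L) = -9 + L
((-3798 + 8388)/(-6749 - 12677))*F(t) = ((-3798 + 8388)/(-6749 - 12677))*(-9 - 6) = (4590/(-19426))*(-15) = (4590*(-1/19426))*(-15) = -2295/9713*(-15) = 34425/9713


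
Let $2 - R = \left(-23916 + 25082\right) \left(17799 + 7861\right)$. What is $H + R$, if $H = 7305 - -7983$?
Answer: $-29904270$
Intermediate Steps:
$H = 15288$ ($H = 7305 + 7983 = 15288$)
$R = -29919558$ ($R = 2 - \left(-23916 + 25082\right) \left(17799 + 7861\right) = 2 - 1166 \cdot 25660 = 2 - 29919560 = -29919558$)
$H + R = 15288 - 29919558 = -29904270$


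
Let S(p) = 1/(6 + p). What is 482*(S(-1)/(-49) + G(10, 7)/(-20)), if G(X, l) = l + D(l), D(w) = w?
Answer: -16629/49 ≈ -339.37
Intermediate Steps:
G(X, l) = 2*l (G(X, l) = l + l = 2*l)
482*(S(-1)/(-49) + G(10, 7)/(-20)) = 482*(1/((6 - 1)*(-49)) + (2*7)/(-20)) = 482*(-1/49/5 + 14*(-1/20)) = 482*((⅕)*(-1/49) - 7/10) = 482*(-1/245 - 7/10) = 482*(-69/98) = -16629/49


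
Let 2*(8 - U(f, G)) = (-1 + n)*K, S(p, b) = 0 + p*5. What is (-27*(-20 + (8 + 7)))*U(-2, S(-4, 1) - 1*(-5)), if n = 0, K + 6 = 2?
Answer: 810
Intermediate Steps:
K = -4 (K = -6 + 2 = -4)
S(p, b) = 5*p (S(p, b) = 0 + 5*p = 5*p)
U(f, G) = 6 (U(f, G) = 8 - (-1 + 0)*(-4)/2 = 8 - (-1)*(-4)/2 = 8 - ½*4 = 8 - 2 = 6)
(-27*(-20 + (8 + 7)))*U(-2, S(-4, 1) - 1*(-5)) = -27*(-20 + (8 + 7))*6 = -27*(-20 + 15)*6 = -27*(-5)*6 = 135*6 = 810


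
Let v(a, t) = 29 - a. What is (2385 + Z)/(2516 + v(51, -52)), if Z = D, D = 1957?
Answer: 2171/1247 ≈ 1.7410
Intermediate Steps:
Z = 1957
(2385 + Z)/(2516 + v(51, -52)) = (2385 + 1957)/(2516 + (29 - 1*51)) = 4342/(2516 + (29 - 51)) = 4342/(2516 - 22) = 4342/2494 = 4342*(1/2494) = 2171/1247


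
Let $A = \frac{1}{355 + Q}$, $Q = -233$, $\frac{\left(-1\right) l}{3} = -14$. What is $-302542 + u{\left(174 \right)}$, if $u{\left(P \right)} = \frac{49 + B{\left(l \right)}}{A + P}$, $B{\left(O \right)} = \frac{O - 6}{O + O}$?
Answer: $- \frac{44958606614}{148603} \approx -3.0254 \cdot 10^{5}$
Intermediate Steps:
$l = 42$ ($l = \left(-3\right) \left(-14\right) = 42$)
$B{\left(O \right)} = \frac{-6 + O}{2 O}$
$A = \frac{1}{122}$ ($A = \frac{1}{355 - 233} = \frac{1}{122} \approx 0.0081967$)
$u{\left(P \right)} = \frac{346}{7 \left(\frac{1}{122} + P\right)}$ ($u{\left(P \right)} = \frac{49 + \frac{-6 + 42}{2 \cdot 42}}{\frac{1}{122} + P} = \frac{49 + \frac{1}{2} \cdot \frac{1}{42} \cdot 36}{\frac{1}{122} + P} = \frac{49 + \frac{3}{7}}{\frac{1}{122} + P} = \frac{346}{7 \left(\frac{1}{122} + P\right)}$)
$-302542 + u{\left(174 \right)} = -302542 + \frac{42212}{7 \left(1 + 122 \cdot 174\right)} = -302542 + \frac{42212}{7 \left(1 + 21228\right)} = -302542 + \frac{42212}{7 \cdot 21229} = -302542 + \frac{42212}{7} \cdot \frac{1}{21229} = -302542 + \frac{42212}{148603} = - \frac{44958606614}{148603}$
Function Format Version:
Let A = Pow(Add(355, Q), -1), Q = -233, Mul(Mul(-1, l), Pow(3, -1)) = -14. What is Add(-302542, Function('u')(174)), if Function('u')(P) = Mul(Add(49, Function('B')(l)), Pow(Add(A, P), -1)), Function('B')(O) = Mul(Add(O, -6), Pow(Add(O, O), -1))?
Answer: Rational(-44958606614, 148603) ≈ -3.0254e+5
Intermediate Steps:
l = 42 (l = Mul(-3, -14) = 42)
Function('B')(O) = Mul(Rational(1, 2), Pow(O, -1), Add(-6, O)) (Function('B')(O) = Mul(Add(-6, O), Pow(Mul(2, O), -1)) = Mul(Add(-6, O), Mul(Rational(1, 2), Pow(O, -1))) = Mul(Rational(1, 2), Pow(O, -1), Add(-6, O)))
A = Rational(1, 122) (A = Pow(Add(355, -233), -1) = Pow(122, -1) = Rational(1, 122) ≈ 0.0081967)
Function('u')(P) = Mul(Rational(346, 7), Pow(Add(Rational(1, 122), P), -1)) (Function('u')(P) = Mul(Add(49, Mul(Rational(1, 2), Pow(42, -1), Add(-6, 42))), Pow(Add(Rational(1, 122), P), -1)) = Mul(Add(49, Mul(Rational(1, 2), Rational(1, 42), 36)), Pow(Add(Rational(1, 122), P), -1)) = Mul(Add(49, Rational(3, 7)), Pow(Add(Rational(1, 122), P), -1)) = Mul(Rational(346, 7), Pow(Add(Rational(1, 122), P), -1)))
Add(-302542, Function('u')(174)) = Add(-302542, Mul(Rational(42212, 7), Pow(Add(1, Mul(122, 174)), -1))) = Add(-302542, Mul(Rational(42212, 7), Pow(Add(1, 21228), -1))) = Add(-302542, Mul(Rational(42212, 7), Pow(21229, -1))) = Add(-302542, Mul(Rational(42212, 7), Rational(1, 21229))) = Add(-302542, Rational(42212, 148603)) = Rational(-44958606614, 148603)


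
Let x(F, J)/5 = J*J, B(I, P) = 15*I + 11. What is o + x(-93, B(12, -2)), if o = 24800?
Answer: 207205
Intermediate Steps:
B(I, P) = 11 + 15*I
x(F, J) = 5*J² (x(F, J) = 5*(J*J) = 5*J²)
o + x(-93, B(12, -2)) = 24800 + 5*(11 + 15*12)² = 24800 + 5*(11 + 180)² = 24800 + 5*191² = 24800 + 5*36481 = 24800 + 182405 = 207205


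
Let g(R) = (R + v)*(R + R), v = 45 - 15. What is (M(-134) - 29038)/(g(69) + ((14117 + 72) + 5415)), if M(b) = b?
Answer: -14586/16633 ≈ -0.87693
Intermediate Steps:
v = 30
g(R) = 2*R*(30 + R) (g(R) = (R + 30)*(R + R) = (30 + R)*(2*R) = 2*R*(30 + R))
(M(-134) - 29038)/(g(69) + ((14117 + 72) + 5415)) = (-134 - 29038)/(2*69*(30 + 69) + ((14117 + 72) + 5415)) = -29172/(2*69*99 + (14189 + 5415)) = -29172/(13662 + 19604) = -29172/33266 = -29172*1/33266 = -14586/16633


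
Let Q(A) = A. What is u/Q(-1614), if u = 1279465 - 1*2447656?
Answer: 389397/538 ≈ 723.79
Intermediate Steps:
u = -1168191 (u = 1279465 - 2447656 = -1168191)
u/Q(-1614) = -1168191/(-1614) = -1168191*(-1/1614) = 389397/538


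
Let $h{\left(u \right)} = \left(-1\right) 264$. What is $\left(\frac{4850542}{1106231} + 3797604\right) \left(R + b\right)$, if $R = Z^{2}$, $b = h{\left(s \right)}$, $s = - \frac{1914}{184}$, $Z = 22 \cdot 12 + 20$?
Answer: $\frac{337729374276737872}{1106231} \approx 3.053 \cdot 10^{11}$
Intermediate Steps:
$Z = 284$ ($Z = 264 + 20 = 284$)
$s = - \frac{957}{92}$ ($s = \left(-1914\right) \frac{1}{184} = - \frac{957}{92} \approx -10.402$)
$h{\left(u \right)} = -264$
$b = -264$
$R = 80656$ ($R = 284^{2} = 80656$)
$\left(\frac{4850542}{1106231} + 3797604\right) \left(R + b\right) = \left(\frac{4850542}{1106231} + 3797604\right) \left(80656 - 264\right) = \left(4850542 \cdot \frac{1}{1106231} + 3797604\right) 80392 = \left(\frac{4850542}{1106231} + 3797604\right) 80392 = \frac{4201032121066}{1106231} \cdot 80392 = \frac{337729374276737872}{1106231}$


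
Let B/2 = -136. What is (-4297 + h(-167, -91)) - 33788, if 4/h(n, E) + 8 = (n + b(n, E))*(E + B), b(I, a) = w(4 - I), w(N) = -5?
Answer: -594392594/15607 ≈ -38085.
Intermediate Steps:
B = -272 (B = 2*(-136) = -272)
b(I, a) = -5
h(n, E) = 4/(-8 + (-272 + E)*(-5 + n)) (h(n, E) = 4/(-8 + (n - 5)*(E - 272)) = 4/(-8 + (-5 + n)*(-272 + E)) = 4/(-8 + (-272 + E)*(-5 + n)))
(-4297 + h(-167, -91)) - 33788 = (-4297 + 4/(1352 - 272*(-167) - 5*(-91) - 91*(-167))) - 33788 = (-4297 + 4/(1352 + 45424 + 455 + 15197)) - 33788 = (-4297 + 4/62428) - 33788 = (-4297 + 4*(1/62428)) - 33788 = (-4297 + 1/15607) - 33788 = -67063278/15607 - 33788 = -594392594/15607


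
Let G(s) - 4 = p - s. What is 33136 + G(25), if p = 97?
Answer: 33212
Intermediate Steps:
G(s) = 101 - s (G(s) = 4 + (97 - s) = 101 - s)
33136 + G(25) = 33136 + (101 - 1*25) = 33136 + (101 - 25) = 33136 + 76 = 33212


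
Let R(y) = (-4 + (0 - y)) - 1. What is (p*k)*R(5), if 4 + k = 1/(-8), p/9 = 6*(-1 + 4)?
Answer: 13365/2 ≈ 6682.5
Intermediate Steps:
p = 162 (p = 9*(6*(-1 + 4)) = 9*(6*3) = 9*18 = 162)
k = -33/8 (k = -4 + 1/(-8) = -4 - ⅛ = -33/8 ≈ -4.1250)
R(y) = -5 - y (R(y) = (-4 - y) - 1 = -5 - y)
(p*k)*R(5) = (162*(-33/8))*(-5 - 1*5) = -2673*(-5 - 5)/4 = -2673/4*(-10) = 13365/2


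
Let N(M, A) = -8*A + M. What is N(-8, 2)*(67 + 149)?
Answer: -5184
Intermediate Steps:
N(M, A) = M - 8*A
N(-8, 2)*(67 + 149) = (-8 - 8*2)*(67 + 149) = (-8 - 16)*216 = -24*216 = -5184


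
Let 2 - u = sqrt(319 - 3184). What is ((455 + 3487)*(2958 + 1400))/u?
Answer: 34358472/2869 + 17179236*I*sqrt(2865)/2869 ≈ 11976.0 + 3.2051e+5*I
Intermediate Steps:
u = 2 - I*sqrt(2865) (u = 2 - sqrt(319 - 3184) = 2 - sqrt(-2865) = 2 - I*sqrt(2865) ≈ 2.0 - 53.526*I)
((455 + 3487)*(2958 + 1400))/u = ((455 + 3487)*(2958 + 1400))/(2 - I*sqrt(2865)) = (3942*4358)/(2 - I*sqrt(2865)) = 17179236/(2 - I*sqrt(2865))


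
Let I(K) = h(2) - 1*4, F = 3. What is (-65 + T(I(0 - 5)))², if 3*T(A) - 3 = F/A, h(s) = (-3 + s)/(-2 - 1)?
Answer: 499849/121 ≈ 4131.0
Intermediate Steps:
h(s) = 1 - s/3 (h(s) = (-3 + s)/(-3) = (-3 + s)*(-⅓) = 1 - s/3)
I(K) = -11/3 (I(K) = (1 - ⅓*2) - 1*4 = (1 - ⅔) - 4 = ⅓ - 4 = -11/3)
T(A) = 1 + 1/A (T(A) = 1 + (3/A)/3 = 1 + 1/A)
(-65 + T(I(0 - 5)))² = (-65 + (1 - 11/3)/(-11/3))² = (-65 - 3/11*(-8/3))² = (-65 + 8/11)² = (-707/11)² = 499849/121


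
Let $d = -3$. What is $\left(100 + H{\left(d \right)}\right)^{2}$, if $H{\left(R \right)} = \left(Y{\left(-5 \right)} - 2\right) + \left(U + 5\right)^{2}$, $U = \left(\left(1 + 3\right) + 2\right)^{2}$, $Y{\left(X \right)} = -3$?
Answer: $3154176$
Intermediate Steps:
$U = 36$ ($U = \left(4 + 2\right)^{2} = 6^{2} = 36$)
$H{\left(R \right)} = 1676$ ($H{\left(R \right)} = \left(-3 - 2\right) + \left(36 + 5\right)^{2} = -5 + 41^{2} = -5 + 1681 = 1676$)
$\left(100 + H{\left(d \right)}\right)^{2} = \left(100 + 1676\right)^{2} = 1776^{2} = 3154176$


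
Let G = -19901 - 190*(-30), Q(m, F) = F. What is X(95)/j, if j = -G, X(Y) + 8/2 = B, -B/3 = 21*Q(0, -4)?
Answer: 248/14201 ≈ 0.017464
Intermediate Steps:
B = 252 (B = -63*(-4) = -3*(-84) = 252)
X(Y) = 248 (X(Y) = -4 + 252 = 248)
G = -14201 (G = -19901 - 1*(-5700) = -19901 + 5700 = -14201)
j = 14201 (j = -1*(-14201) = 14201)
X(95)/j = 248/14201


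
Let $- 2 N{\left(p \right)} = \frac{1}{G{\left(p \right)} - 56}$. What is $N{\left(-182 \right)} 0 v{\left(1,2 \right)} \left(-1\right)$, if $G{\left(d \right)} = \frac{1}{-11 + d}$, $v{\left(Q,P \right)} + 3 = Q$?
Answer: $0$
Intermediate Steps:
$v{\left(Q,P \right)} = -3 + Q$
$N{\left(p \right)} = - \frac{1}{2 \left(-56 + \frac{1}{-11 + p}\right)}$ ($N{\left(p \right)} = - \frac{1}{2 \left(\frac{1}{-11 + p} - 56\right)} = - \frac{1}{2 \left(-56 + \frac{1}{-11 + p}\right)}$)
$N{\left(-182 \right)} 0 v{\left(1,2 \right)} \left(-1\right) = \frac{-11 - 182}{2 \left(-617 + 56 \left(-182\right)\right)} 0 \left(-3 + 1\right) \left(-1\right) = \frac{1}{2} \frac{1}{-617 - 10192} \left(-193\right) 0 \left(-2\right) \left(-1\right) = \frac{1}{2} \frac{1}{-10809} \left(-193\right) 0 \left(-1\right) = \frac{1}{2} \left(- \frac{1}{10809}\right) \left(-193\right) 0 = \frac{193}{21618} \cdot 0 = 0$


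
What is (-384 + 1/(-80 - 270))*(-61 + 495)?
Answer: -4166431/25 ≈ -1.6666e+5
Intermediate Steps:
(-384 + 1/(-80 - 270))*(-61 + 495) = (-384 + 1/(-350))*434 = (-384 - 1/350)*434 = -134401/350*434 = -4166431/25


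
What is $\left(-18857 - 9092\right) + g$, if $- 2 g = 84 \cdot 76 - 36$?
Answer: $-31123$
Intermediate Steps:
$g = -3174$ ($g = - \frac{84 \cdot 76 - 36}{2} = - \frac{6384 - 36}{2} = \left(- \frac{1}{2}\right) 6348 = -3174$)
$\left(-18857 - 9092\right) + g = \left(-18857 - 9092\right) - 3174 = -27949 - 3174 = -31123$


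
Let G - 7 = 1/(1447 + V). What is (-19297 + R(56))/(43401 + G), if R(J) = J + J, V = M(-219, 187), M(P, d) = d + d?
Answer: -34935885/79045969 ≈ -0.44197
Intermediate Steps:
M(P, d) = 2*d
V = 374 (V = 2*187 = 374)
R(J) = 2*J
G = 12748/1821 (G = 7 + 1/(1447 + 374) = 7 + 1/1821 = 12748/1821 ≈ 7.0005)
(-19297 + R(56))/(43401 + G) = (-19297 + 2*56)/(43401 + 12748/1821) = (-19297 + 112)/(79045969/1821) = -19185*1821/79045969 = -34935885/79045969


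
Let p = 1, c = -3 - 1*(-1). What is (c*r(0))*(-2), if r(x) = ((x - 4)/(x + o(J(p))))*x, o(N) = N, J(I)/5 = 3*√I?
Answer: 0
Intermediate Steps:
c = -2 (c = -3 + 1 = -2)
J(I) = 15*√I (J(I) = 5*(3*√I) = 15*√I)
r(x) = x*(-4 + x)/(15 + x) (r(x) = ((x - 4)/(x + 15*√1))*x = ((-4 + x)/(x + 15*1))*x = ((-4 + x)/(x + 15))*x = ((-4 + x)/(15 + x))*x = x*(-4 + x)/(15 + x))
(c*r(0))*(-2) = -0*(-4 + 0)/(15 + 0)*(-2) = -0*(-4)/15*(-2) = -2*0*(-2) = 0*(-2) = 0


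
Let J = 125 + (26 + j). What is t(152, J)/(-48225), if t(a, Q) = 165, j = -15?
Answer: -11/3215 ≈ -0.0034215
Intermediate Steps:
J = 136 (J = 125 + (26 - 15) = 125 + 11 = 136)
t(152, J)/(-48225) = 165/(-48225) = 165*(-1/48225) = -11/3215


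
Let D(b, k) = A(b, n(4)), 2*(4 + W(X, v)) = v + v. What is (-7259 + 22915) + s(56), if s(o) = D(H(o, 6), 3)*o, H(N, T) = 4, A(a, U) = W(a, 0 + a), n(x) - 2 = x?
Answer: 15656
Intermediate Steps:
n(x) = 2 + x
W(X, v) = -4 + v (W(X, v) = -4 + (v + v)/2 = -4 + (2*v)/2 = -4 + v)
A(a, U) = -4 + a (A(a, U) = -4 + (0 + a) = -4 + a)
D(b, k) = -4 + b
s(o) = 0 (s(o) = (-4 + 4)*o = 0*o = 0)
(-7259 + 22915) + s(56) = (-7259 + 22915) + 0 = 15656 + 0 = 15656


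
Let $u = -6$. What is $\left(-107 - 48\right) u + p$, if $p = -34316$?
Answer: $-33386$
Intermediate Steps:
$\left(-107 - 48\right) u + p = \left(-107 - 48\right) \left(-6\right) - 34316 = \left(-155\right) \left(-6\right) - 34316 = 930 - 34316 = -33386$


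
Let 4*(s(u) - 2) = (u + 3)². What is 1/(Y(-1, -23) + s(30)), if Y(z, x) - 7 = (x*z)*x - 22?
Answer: -4/1079 ≈ -0.0037071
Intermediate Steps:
s(u) = 2 + (3 + u)²/4 (s(u) = 2 + (u + 3)²/4 = 2 + (3 + u)²/4)
Y(z, x) = -15 + z*x² (Y(z, x) = 7 + ((x*z)*x - 22) = 7 + (z*x² - 22) = 7 + (-22 + z*x²) = -15 + z*x²)
1/(Y(-1, -23) + s(30)) = 1/((-15 - 1*(-23)²) + (2 + (3 + 30)²/4)) = 1/((-15 - 1*529) + (2 + (¼)*33²)) = 1/((-15 - 529) + (2 + (¼)*1089)) = 1/(-544 + (2 + 1089/4)) = 1/(-544 + 1097/4) = 1/(-1079/4) = -4/1079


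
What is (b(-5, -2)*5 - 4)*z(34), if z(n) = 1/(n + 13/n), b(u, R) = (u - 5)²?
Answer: 16864/1169 ≈ 14.426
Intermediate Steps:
b(u, R) = (-5 + u)²
(b(-5, -2)*5 - 4)*z(34) = ((-5 - 5)²*5 - 4)*(34/(13 + 34²)) = ((-10)²*5 - 4)*(34/(13 + 1156)) = (100*5 - 4)*(34/1169) = (500 - 4)*(34*(1/1169)) = 496*(34/1169) = 16864/1169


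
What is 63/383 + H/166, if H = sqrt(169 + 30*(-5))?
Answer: 63/383 + sqrt(19)/166 ≈ 0.19075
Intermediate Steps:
H = sqrt(19) (H = sqrt(169 - 150) = sqrt(19) ≈ 4.3589)
63/383 + H/166 = 63/383 + sqrt(19)/166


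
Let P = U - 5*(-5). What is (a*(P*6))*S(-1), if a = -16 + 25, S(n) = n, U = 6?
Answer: -1674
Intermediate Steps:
P = 31 (P = 6 - 5*(-5) = 6 + 25 = 31)
a = 9
(a*(P*6))*S(-1) = (9*(31*6))*(-1) = (9*186)*(-1) = 1674*(-1) = -1674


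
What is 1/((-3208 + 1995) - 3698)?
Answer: -1/4911 ≈ -0.00020362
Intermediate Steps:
1/((-3208 + 1995) - 3698) = 1/(-1213 - 3698) = 1/(-4911) = -1/4911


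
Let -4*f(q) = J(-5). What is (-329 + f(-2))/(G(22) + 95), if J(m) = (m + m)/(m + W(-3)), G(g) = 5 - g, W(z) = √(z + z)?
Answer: -1571/372 - 5*I*√6/4836 ≈ -4.2231 - 0.0025326*I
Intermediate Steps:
W(z) = √2*√z (W(z) = √(2*z) = √2*√z)
J(m) = 2*m/(m + I*√6) (J(m) = (m + m)/(m + √2*√(-3)) = (2*m)/(m + √2*(I*√3)) = (2*m)/(m + I*√6) = 2*m/(m + I*√6))
f(q) = 5/(2*(-5 + I*√6)) (f(q) = -(-5)/(2*(-5 + I*√6)) = 5/(2*(-5 + I*√6)))
(-329 + f(-2))/(G(22) + 95) = (-329 + (-25/62 - 5*I*√6/62))/((5 - 1*22) + 95) = (-20423/62 - 5*I*√6/62)/((5 - 22) + 95) = (-20423/62 - 5*I*√6/62)/(-17 + 95) = (-20423/62 - 5*I*√6/62)/78 = (-20423/62 - 5*I*√6/62)*(1/78) = -1571/372 - 5*I*√6/4836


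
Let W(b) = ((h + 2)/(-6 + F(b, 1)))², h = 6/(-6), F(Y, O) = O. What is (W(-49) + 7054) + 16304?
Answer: 583951/25 ≈ 23358.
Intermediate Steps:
h = -1 (h = 6*(-⅙) = -1)
W(b) = 1/25 (W(b) = ((-1 + 2)/(-6 + 1))² = (1/(-5))² = (1*(-⅕))² = (-⅕)² = 1/25)
(W(-49) + 7054) + 16304 = (1/25 + 7054) + 16304 = 176351/25 + 16304 = 583951/25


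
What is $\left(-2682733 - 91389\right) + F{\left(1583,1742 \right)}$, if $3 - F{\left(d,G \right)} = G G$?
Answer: $-5808683$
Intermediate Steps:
$F{\left(d,G \right)} = 3 - G^{2}$ ($F{\left(d,G \right)} = 3 - G G = 3 - G^{2}$)
$\left(-2682733 - 91389\right) + F{\left(1583,1742 \right)} = \left(-2682733 - 91389\right) + \left(3 - 1742^{2}\right) = -2774122 + \left(3 - 3034564\right) = -2774122 - 3034561 = -5808683$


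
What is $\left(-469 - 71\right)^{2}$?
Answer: $291600$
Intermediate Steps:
$\left(-469 - 71\right)^{2} = \left(-540\right)^{2} = 291600$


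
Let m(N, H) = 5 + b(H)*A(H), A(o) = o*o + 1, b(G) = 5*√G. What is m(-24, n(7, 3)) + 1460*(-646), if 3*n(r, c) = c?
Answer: -943145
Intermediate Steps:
A(o) = 1 + o² (A(o) = o² + 1 = 1 + o²)
n(r, c) = c/3
m(N, H) = 5 + 5*√H*(1 + H²) (m(N, H) = 5 + (5*√H)*(1 + H²) = 5 + 5*√H*(1 + H²))
m(-24, n(7, 3)) + 1460*(-646) = (5 + 5*√((⅓)*3)*(1 + ((⅓)*3)²)) + 1460*(-646) = (5 + 5*√1*(1 + 1²)) - 943160 = (5 + 5*1*(1 + 1)) - 943160 = (5 + 5*1*2) - 943160 = (5 + 10) - 943160 = 15 - 943160 = -943145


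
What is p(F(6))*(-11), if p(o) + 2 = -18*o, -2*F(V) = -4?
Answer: 418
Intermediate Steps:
F(V) = 2 (F(V) = -½*(-4) = 2)
p(o) = -2 - 18*o
p(F(6))*(-11) = (-2 - 18*2)*(-11) = (-2 - 36)*(-11) = -38*(-11) = 418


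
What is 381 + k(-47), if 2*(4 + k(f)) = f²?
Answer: 2963/2 ≈ 1481.5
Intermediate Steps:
k(f) = -4 + f²/2
381 + k(-47) = 381 + (-4 + (½)*(-47)²) = 381 + (-4 + (½)*2209) = 381 + (-4 + 2209/2) = 381 + 2201/2 = 2963/2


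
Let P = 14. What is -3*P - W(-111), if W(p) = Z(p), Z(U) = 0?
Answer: -42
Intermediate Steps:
W(p) = 0
-3*P - W(-111) = -3*14 - 1*0 = -42 + 0 = -42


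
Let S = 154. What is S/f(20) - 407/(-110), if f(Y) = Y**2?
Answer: 817/200 ≈ 4.0850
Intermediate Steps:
S/f(20) - 407/(-110) = 154/(20**2) - 407/(-110) = 154/400 - 407*(-1/110) = 154*(1/400) + 37/10 = 77/200 + 37/10 = 817/200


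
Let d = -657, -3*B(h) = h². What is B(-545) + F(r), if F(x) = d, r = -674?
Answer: -298996/3 ≈ -99665.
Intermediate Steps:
B(h) = -h²/3
F(x) = -657
B(-545) + F(r) = -⅓*(-545)² - 657 = -⅓*297025 - 657 = -297025/3 - 657 = -298996/3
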